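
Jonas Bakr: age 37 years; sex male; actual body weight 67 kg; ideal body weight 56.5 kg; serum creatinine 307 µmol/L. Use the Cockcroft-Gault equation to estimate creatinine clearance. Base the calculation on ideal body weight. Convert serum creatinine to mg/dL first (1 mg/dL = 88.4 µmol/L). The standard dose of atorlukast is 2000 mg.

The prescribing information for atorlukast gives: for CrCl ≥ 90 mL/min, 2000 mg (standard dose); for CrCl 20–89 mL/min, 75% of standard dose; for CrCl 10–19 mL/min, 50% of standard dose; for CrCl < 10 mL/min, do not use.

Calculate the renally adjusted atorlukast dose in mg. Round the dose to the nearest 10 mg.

SCr = 307 / 88.4 = 3.473 mg/dL
CrCl = (140 − 37) × 56.5 / (72 × 3.473) = 5819.5 / 250.06 ≈ 23.3 mL/min
CrCl ≈ 23 mL/min → bracket 20–89 mL/min.
75% of 2000 mg = 1500 mg

1500 mg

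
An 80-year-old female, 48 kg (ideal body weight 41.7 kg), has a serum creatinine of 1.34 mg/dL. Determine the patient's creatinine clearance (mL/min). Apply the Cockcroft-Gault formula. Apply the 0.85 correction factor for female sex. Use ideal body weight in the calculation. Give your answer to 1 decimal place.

22.0 mL/min

CrCl = (140 − 80) × 41.7 / (72 × 1.34) × 0.85 = 2502.0 / 96.48 × 0.85 ≈ 22.0 mL/min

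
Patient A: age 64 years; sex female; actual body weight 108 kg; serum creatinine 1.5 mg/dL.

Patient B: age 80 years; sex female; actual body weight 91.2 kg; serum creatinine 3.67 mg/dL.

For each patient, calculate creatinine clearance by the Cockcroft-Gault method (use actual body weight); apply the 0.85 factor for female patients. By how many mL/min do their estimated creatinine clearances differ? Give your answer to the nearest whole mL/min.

Patient A: CrCl = (140 − 64) × 108 / (72 × 1.5) × 0.85 = 8208.0 / 108.00 × 0.85 ≈ 64.6 mL/min
Patient B: CrCl = (140 − 80) × 91.2 / (72 × 3.67) × 0.85 = 5472.0 / 264.24 × 0.85 ≈ 17.6 mL/min
|64.6 − 17.6| = 47.0 mL/min

47 mL/min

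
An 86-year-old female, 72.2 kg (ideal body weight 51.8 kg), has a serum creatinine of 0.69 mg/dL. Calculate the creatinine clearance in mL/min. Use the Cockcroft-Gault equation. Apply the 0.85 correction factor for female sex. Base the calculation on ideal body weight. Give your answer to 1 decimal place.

47.9 mL/min

CrCl = (140 − 86) × 51.8 / (72 × 0.69) × 0.85 = 2797.2 / 49.68 × 0.85 ≈ 47.9 mL/min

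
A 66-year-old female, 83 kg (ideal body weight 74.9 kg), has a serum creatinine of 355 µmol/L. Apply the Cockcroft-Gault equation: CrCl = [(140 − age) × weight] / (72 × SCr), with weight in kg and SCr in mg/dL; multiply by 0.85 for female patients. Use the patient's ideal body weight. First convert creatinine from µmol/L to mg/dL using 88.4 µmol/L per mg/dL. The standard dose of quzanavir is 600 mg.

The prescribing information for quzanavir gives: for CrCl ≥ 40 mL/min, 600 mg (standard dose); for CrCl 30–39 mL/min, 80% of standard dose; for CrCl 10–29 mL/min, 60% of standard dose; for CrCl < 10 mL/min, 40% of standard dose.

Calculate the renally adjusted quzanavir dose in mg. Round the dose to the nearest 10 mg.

SCr = 355 / 88.4 = 4.016 mg/dL
CrCl = (140 − 66) × 74.9 / (72 × 4.016) × 0.85 = 5542.6 / 289.15 × 0.85 ≈ 16.3 mL/min
CrCl ≈ 16 mL/min → bracket 10–29 mL/min.
60% of 600 mg = 360 mg

360 mg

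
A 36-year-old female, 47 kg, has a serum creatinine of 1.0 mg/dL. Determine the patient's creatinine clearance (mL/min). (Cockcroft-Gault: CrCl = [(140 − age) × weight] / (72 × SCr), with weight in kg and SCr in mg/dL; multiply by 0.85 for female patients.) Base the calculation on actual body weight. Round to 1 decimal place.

57.7 mL/min

CrCl = (140 − 36) × 47 / (72 × 1) × 0.85 = 4888.0 / 72.00 × 0.85 ≈ 57.7 mL/min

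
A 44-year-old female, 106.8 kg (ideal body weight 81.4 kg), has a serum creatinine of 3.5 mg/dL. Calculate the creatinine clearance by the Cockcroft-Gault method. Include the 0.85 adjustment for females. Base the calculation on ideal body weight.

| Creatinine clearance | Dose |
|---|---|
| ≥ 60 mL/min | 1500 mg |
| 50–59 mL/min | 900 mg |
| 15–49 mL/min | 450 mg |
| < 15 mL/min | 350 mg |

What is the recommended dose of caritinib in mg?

450 mg

CrCl = (140 − 44) × 81.4 / (72 × 3.5) × 0.85 = 7814.4 / 252.00 × 0.85 ≈ 26.4 mL/min
CrCl ≈ 26 mL/min → bracket 15–49 mL/min.
Dose for this bracket: 450 mg.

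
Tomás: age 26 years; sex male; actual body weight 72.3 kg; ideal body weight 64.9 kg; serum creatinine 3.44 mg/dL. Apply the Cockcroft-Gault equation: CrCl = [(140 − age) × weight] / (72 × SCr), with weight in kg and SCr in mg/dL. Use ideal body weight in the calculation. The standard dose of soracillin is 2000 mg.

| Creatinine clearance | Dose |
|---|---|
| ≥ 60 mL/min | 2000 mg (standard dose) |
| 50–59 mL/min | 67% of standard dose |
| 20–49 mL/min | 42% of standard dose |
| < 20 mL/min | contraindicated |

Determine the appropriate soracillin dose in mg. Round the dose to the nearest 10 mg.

840 mg

CrCl = (140 − 26) × 64.9 / (72 × 3.44) = 7398.6 / 247.68 ≈ 29.9 mL/min
CrCl ≈ 30 mL/min → bracket 20–49 mL/min.
42% of 2000 mg = 840 mg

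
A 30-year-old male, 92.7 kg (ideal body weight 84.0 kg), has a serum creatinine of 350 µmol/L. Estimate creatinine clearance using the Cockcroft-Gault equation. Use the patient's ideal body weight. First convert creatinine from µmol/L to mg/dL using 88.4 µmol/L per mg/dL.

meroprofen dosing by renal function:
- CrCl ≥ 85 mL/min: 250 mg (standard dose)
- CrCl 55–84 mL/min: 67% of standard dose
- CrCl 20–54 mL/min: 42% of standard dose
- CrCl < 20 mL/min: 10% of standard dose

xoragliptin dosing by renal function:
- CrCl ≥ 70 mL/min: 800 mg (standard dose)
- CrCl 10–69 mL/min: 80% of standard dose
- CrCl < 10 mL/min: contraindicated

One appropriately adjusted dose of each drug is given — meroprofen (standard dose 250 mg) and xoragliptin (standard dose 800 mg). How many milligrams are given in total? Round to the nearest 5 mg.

745 mg

SCr = 350 / 88.4 = 3.959 mg/dL
CrCl = (140 − 30) × 84 / (72 × 3.959) = 9240.0 / 285.05 ≈ 32.4 mL/min
CrCl ≈ 32 mL/min.
meroprofen: 20–54 mL/min → 42% of 250 mg = 105 mg.
xoragliptin: 10–69 mL/min → 80% of 800 mg = 640 mg.
Total = 105 + 640 = 745 mg.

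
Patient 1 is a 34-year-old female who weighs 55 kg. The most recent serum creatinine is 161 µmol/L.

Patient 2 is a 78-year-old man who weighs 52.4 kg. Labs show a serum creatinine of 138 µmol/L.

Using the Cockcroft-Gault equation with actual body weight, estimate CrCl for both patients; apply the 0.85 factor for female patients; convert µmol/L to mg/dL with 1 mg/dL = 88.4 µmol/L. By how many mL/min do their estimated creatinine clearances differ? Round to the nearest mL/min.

9 mL/min

Patient 1: SCr = 161 / 88.4 = 1.821 mg/dL
Patient 1: CrCl = (140 − 34) × 55 / (72 × 1.821) × 0.85 = 5830.0 / 131.11 × 0.85 ≈ 37.8 mL/min
Patient 2: SCr = 138 / 88.4 = 1.561 mg/dL
Patient 2: CrCl = (140 − 78) × 52.4 / (72 × 1.561) = 3248.8 / 112.39 ≈ 28.9 mL/min
|37.8 − 28.9| = 8.9 mL/min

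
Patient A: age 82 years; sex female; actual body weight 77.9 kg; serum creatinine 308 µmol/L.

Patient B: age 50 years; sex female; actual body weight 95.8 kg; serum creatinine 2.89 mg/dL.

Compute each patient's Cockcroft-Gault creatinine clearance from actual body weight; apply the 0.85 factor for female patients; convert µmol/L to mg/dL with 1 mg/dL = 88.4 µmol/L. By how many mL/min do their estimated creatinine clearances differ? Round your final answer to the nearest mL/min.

Patient A: SCr = 308 / 88.4 = 3.484 mg/dL
Patient A: CrCl = (140 − 82) × 77.9 / (72 × 3.484) × 0.85 = 4518.2 / 250.85 × 0.85 ≈ 15.3 mL/min
Patient B: CrCl = (140 − 50) × 95.8 / (72 × 2.89) × 0.85 = 8622.0 / 208.08 × 0.85 ≈ 35.2 mL/min
|15.3 − 35.2| = 19.9 mL/min

20 mL/min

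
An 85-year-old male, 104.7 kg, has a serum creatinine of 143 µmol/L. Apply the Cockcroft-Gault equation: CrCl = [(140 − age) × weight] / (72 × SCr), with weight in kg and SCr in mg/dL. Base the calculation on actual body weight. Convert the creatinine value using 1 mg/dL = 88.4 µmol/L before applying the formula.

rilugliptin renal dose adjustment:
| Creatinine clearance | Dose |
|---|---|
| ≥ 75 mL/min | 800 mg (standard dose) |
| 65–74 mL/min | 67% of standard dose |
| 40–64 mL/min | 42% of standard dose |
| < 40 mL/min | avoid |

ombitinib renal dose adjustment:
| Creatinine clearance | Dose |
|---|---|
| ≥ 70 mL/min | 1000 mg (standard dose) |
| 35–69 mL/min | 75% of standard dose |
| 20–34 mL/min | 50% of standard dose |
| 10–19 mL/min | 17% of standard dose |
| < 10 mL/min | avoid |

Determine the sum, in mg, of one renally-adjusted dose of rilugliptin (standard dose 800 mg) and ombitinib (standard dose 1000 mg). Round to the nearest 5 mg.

1085 mg

SCr = 143 / 88.4 = 1.618 mg/dL
CrCl = (140 − 85) × 104.7 / (72 × 1.618) = 5758.5 / 116.50 ≈ 49.4 mL/min
CrCl ≈ 49 mL/min.
rilugliptin: 40–64 mL/min → 42% of 800 mg = 336 mg.
ombitinib: 35–69 mL/min → 75% of 1000 mg = 750 mg.
Total = 336 + 750 = 1086 mg.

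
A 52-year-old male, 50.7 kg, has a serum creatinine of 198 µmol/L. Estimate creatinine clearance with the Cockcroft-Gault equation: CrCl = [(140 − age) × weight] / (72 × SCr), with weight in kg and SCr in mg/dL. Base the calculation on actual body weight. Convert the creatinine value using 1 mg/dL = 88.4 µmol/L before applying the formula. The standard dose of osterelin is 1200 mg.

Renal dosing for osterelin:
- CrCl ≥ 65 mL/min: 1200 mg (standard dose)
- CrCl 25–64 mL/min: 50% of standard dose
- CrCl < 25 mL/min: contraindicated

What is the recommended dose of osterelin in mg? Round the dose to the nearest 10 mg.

SCr = 198 / 88.4 = 2.24 mg/dL
CrCl = (140 − 52) × 50.7 / (72 × 2.24) = 4461.6 / 161.28 ≈ 27.7 mL/min
CrCl ≈ 28 mL/min → bracket 25–64 mL/min.
50% of 1200 mg = 600 mg

600 mg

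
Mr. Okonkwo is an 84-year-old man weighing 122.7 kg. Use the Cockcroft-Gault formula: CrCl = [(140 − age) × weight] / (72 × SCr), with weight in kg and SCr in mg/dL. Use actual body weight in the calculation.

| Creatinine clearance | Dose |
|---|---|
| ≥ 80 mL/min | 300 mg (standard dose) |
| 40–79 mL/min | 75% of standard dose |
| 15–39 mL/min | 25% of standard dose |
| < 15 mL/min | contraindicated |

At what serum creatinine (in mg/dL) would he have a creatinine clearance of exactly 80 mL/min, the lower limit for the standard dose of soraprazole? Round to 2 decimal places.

1.19 mg/dL

Standard dose requires CrCl ≥ 80 mL/min.
Set (140 − 84) × 122.7 / (72 × SCr) = 80
SCr = (140 − 84) × 122.7 / (72 × 80) = 1.193 mg/dL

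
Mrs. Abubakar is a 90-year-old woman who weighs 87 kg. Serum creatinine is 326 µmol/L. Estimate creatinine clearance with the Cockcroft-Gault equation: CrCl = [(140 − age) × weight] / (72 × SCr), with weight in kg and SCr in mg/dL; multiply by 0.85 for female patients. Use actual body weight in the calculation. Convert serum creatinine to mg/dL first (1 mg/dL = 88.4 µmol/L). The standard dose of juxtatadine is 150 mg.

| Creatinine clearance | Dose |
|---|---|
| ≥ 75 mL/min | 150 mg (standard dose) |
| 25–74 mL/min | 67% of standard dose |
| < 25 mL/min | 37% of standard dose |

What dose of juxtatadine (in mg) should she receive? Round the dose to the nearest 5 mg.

55 mg

SCr = 326 / 88.4 = 3.688 mg/dL
CrCl = (140 − 90) × 87 / (72 × 3.688) × 0.85 = 4350.0 / 265.54 × 0.85 ≈ 13.9 mL/min
CrCl ≈ 14 mL/min → bracket < 25 mL/min.
37% of 150 mg = 55.5 mg → 55 mg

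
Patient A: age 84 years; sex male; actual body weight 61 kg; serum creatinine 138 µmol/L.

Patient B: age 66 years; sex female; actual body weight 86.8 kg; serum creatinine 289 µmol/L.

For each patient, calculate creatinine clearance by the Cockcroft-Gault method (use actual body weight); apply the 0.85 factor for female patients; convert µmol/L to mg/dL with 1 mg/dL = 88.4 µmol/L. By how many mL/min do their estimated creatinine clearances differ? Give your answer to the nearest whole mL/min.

Patient A: SCr = 138 / 88.4 = 1.561 mg/dL
Patient A: CrCl = (140 − 84) × 61 / (72 × 1.561) = 3416.0 / 112.39 ≈ 30.4 mL/min
Patient B: SCr = 289 / 88.4 = 3.269 mg/dL
Patient B: CrCl = (140 − 66) × 86.8 / (72 × 3.269) × 0.85 = 6423.2 / 235.37 × 0.85 ≈ 23.2 mL/min
|30.4 − 23.2| = 7.2 mL/min

7 mL/min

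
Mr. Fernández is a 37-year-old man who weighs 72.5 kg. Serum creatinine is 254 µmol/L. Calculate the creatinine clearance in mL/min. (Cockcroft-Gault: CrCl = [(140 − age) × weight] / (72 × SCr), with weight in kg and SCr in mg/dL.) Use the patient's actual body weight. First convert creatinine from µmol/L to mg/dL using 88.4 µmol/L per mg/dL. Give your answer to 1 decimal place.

36.1 mL/min

SCr = 254 / 88.4 = 2.873 mg/dL
CrCl = (140 − 37) × 72.5 / (72 × 2.873) = 7467.5 / 206.86 ≈ 36.1 mL/min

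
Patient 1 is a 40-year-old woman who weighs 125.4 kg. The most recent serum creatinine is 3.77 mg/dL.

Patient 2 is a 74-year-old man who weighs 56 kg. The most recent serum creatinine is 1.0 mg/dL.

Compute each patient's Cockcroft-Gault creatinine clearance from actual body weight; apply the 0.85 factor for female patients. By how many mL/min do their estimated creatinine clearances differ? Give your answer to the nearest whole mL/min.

Patient 1: CrCl = (140 − 40) × 125.4 / (72 × 3.77) × 0.85 = 12540.0 / 271.44 × 0.85 ≈ 39.3 mL/min
Patient 2: CrCl = (140 − 74) × 56 / (72 × 1) = 3696.0 / 72.00 ≈ 51.3 mL/min
|39.3 − 51.3| = 12.0 mL/min

12 mL/min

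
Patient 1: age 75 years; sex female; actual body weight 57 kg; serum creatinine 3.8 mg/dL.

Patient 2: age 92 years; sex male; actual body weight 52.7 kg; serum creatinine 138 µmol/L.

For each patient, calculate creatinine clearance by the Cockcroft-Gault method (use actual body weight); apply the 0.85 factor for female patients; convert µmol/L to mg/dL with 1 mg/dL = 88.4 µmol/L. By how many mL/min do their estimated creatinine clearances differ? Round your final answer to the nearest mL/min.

Patient 1: CrCl = (140 − 75) × 57 / (72 × 3.8) × 0.85 = 3705.0 / 273.60 × 0.85 ≈ 11.5 mL/min
Patient 2: SCr = 138 / 88.4 = 1.561 mg/dL
Patient 2: CrCl = (140 − 92) × 52.7 / (72 × 1.561) = 2529.6 / 112.39 ≈ 22.5 mL/min
|11.5 − 22.5| = 11.0 mL/min

11 mL/min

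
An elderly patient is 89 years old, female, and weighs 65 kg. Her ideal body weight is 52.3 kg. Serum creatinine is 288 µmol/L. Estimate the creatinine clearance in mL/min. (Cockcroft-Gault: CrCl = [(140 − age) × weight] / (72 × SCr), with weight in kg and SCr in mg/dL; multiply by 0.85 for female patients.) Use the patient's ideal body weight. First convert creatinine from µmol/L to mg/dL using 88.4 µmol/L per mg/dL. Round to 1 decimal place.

9.7 mL/min

SCr = 288 / 88.4 = 3.258 mg/dL
CrCl = (140 − 89) × 52.3 / (72 × 3.258) × 0.85 = 2667.3 / 234.58 × 0.85 ≈ 9.7 mL/min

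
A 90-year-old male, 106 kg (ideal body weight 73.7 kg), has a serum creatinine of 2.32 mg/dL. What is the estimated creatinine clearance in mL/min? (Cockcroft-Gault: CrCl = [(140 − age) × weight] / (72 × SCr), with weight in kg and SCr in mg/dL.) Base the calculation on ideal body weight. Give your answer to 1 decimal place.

22.1 mL/min

CrCl = (140 − 90) × 73.7 / (72 × 2.32) = 3685.0 / 167.04 ≈ 22.1 mL/min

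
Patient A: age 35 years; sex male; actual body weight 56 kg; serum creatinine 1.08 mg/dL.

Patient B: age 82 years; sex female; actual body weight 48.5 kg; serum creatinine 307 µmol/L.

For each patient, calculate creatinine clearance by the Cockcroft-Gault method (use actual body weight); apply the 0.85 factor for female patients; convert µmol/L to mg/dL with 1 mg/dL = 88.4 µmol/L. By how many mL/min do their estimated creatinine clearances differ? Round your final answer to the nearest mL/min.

66 mL/min

Patient A: CrCl = (140 − 35) × 56 / (72 × 1.08) = 5880.0 / 77.76 ≈ 75.6 mL/min
Patient B: SCr = 307 / 88.4 = 3.473 mg/dL
Patient B: CrCl = (140 − 82) × 48.5 / (72 × 3.473) × 0.85 = 2813.0 / 250.06 × 0.85 ≈ 9.6 mL/min
|75.6 − 9.6| = 66.0 mL/min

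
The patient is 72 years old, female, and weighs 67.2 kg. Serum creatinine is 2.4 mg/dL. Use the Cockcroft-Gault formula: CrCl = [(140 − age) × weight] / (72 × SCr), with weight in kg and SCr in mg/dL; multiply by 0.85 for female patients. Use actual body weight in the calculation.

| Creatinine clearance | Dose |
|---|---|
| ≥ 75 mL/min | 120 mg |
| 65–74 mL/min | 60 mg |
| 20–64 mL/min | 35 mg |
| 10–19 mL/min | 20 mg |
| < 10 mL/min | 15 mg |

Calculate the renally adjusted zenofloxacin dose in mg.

35 mg

CrCl = (140 − 72) × 67.2 / (72 × 2.4) × 0.85 = 4569.6 / 172.80 × 0.85 ≈ 22.5 mL/min
CrCl ≈ 22 mL/min → bracket 20–64 mL/min.
Dose for this bracket: 35 mg.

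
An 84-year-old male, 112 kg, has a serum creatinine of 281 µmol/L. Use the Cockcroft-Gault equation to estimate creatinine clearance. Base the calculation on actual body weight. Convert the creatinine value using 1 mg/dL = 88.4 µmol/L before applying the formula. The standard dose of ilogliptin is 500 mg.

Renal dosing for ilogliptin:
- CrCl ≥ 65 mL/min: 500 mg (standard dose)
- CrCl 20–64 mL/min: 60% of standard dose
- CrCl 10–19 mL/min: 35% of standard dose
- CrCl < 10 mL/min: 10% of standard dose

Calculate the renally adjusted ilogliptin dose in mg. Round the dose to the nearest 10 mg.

SCr = 281 / 88.4 = 3.179 mg/dL
CrCl = (140 − 84) × 112 / (72 × 3.179) = 6272.0 / 228.89 ≈ 27.4 mL/min
CrCl ≈ 27 mL/min → bracket 20–64 mL/min.
60% of 500 mg = 300 mg

300 mg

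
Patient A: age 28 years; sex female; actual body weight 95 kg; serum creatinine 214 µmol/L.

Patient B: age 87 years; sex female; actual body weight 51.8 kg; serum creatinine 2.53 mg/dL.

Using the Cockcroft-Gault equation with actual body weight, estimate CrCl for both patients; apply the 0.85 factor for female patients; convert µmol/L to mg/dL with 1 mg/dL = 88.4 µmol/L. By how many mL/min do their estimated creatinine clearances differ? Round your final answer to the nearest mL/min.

39 mL/min

Patient A: SCr = 214 / 88.4 = 2.421 mg/dL
Patient A: CrCl = (140 − 28) × 95 / (72 × 2.421) × 0.85 = 10640.0 / 174.31 × 0.85 ≈ 51.9 mL/min
Patient B: CrCl = (140 − 87) × 51.8 / (72 × 2.53) × 0.85 = 2745.4 / 182.16 × 0.85 ≈ 12.8 mL/min
|51.9 − 12.8| = 39.1 mL/min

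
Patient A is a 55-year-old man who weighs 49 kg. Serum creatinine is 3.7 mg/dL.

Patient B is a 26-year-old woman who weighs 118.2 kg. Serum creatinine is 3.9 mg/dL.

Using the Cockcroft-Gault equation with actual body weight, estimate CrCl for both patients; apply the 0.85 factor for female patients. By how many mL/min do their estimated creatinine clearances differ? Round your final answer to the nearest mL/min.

Patient A: CrCl = (140 − 55) × 49 / (72 × 3.7) = 4165.0 / 266.40 ≈ 15.6 mL/min
Patient B: CrCl = (140 − 26) × 118.2 / (72 × 3.9) × 0.85 = 13474.8 / 280.80 × 0.85 ≈ 40.8 mL/min
|15.6 − 40.8| = 25.2 mL/min

25 mL/min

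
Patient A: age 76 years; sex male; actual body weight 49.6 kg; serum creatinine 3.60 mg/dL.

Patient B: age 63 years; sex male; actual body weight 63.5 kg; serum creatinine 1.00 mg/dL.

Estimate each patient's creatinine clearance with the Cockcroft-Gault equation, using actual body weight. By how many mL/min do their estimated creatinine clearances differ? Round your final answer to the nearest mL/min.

Patient A: CrCl = (140 − 76) × 49.6 / (72 × 3.6) = 3174.4 / 259.20 ≈ 12.2 mL/min
Patient B: CrCl = (140 − 63) × 63.5 / (72 × 1) = 4889.5 / 72.00 ≈ 67.9 mL/min
|12.2 − 67.9| = 55.7 mL/min

56 mL/min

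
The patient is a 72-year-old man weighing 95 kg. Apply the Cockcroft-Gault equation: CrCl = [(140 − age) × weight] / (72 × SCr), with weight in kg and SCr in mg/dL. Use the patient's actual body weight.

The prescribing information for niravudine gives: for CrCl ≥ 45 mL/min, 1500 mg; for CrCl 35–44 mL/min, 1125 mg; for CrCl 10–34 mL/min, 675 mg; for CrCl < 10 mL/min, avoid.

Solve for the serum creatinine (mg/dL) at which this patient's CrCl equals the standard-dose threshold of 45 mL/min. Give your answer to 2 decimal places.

Standard dose requires CrCl ≥ 45 mL/min.
Set (140 − 72) × 95 / (72 × SCr) = 45
SCr = (140 − 72) × 95 / (72 × 45) = 1.994 mg/dL

1.99 mg/dL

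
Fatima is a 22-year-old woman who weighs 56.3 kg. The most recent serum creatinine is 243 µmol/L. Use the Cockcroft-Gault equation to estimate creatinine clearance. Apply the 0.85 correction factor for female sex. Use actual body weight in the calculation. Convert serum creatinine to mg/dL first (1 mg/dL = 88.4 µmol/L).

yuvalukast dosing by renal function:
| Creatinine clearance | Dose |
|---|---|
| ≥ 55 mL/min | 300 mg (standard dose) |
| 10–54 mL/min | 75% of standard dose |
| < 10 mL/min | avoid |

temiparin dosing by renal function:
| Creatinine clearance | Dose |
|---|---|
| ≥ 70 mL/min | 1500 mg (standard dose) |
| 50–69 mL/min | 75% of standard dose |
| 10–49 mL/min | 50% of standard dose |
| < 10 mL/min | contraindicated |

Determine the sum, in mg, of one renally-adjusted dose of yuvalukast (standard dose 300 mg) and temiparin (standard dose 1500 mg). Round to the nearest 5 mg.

SCr = 243 / 88.4 = 2.749 mg/dL
CrCl = (140 − 22) × 56.3 / (72 × 2.749) × 0.85 = 6643.4 / 197.93 × 0.85 ≈ 28.5 mL/min
CrCl ≈ 29 mL/min.
yuvalukast: 10–54 mL/min → 75% of 300 mg = 225 mg.
temiparin: 10–49 mL/min → 50% of 1500 mg = 750 mg.
Total = 225 + 750 = 975 mg.

975 mg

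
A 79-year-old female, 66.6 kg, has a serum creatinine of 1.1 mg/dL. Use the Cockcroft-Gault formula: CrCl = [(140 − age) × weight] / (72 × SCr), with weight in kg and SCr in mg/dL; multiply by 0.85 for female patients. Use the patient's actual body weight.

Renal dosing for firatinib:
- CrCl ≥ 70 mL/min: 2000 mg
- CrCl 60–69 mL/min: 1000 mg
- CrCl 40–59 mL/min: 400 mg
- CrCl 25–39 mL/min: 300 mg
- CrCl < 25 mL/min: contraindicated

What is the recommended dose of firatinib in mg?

400 mg

CrCl = (140 − 79) × 66.6 / (72 × 1.1) × 0.85 = 4062.6 / 79.20 × 0.85 ≈ 43.6 mL/min
CrCl ≈ 44 mL/min → bracket 40–59 mL/min.
Dose for this bracket: 400 mg.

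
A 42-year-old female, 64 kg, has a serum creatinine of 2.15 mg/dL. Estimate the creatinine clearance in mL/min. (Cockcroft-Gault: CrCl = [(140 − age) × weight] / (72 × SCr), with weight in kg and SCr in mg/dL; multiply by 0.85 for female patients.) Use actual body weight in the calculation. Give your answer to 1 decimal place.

34.4 mL/min

CrCl = (140 − 42) × 64 / (72 × 2.15) × 0.85 = 6272.0 / 154.80 × 0.85 ≈ 34.4 mL/min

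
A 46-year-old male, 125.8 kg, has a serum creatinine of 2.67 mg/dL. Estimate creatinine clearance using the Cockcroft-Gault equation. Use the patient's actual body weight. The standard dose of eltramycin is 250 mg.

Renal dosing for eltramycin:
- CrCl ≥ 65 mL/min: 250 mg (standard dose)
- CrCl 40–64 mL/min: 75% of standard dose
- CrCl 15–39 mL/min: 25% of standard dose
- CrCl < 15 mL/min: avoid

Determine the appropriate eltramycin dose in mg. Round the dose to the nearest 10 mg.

190 mg

CrCl = (140 − 46) × 125.8 / (72 × 2.67) = 11825.2 / 192.24 ≈ 61.5 mL/min
CrCl ≈ 62 mL/min → bracket 40–64 mL/min.
75% of 250 mg = 187.5 mg → 190 mg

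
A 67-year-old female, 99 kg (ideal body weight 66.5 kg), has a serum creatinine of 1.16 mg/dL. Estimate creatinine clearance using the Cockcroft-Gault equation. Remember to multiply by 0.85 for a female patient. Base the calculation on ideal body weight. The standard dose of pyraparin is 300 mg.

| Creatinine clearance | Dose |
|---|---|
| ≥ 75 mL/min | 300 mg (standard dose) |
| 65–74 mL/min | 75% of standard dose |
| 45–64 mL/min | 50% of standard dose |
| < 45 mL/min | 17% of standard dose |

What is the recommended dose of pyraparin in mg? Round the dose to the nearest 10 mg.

CrCl = (140 − 67) × 66.5 / (72 × 1.16) × 0.85 = 4854.5 / 83.52 × 0.85 ≈ 49.4 mL/min
CrCl ≈ 49 mL/min → bracket 45–64 mL/min.
50% of 300 mg = 150 mg

150 mg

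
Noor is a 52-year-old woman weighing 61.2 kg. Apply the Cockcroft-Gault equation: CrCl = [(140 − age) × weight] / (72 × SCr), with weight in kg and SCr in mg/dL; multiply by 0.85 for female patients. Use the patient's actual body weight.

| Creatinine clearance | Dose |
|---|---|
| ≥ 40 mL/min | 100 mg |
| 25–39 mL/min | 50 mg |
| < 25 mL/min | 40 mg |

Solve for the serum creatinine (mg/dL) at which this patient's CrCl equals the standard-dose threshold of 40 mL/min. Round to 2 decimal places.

1.59 mg/dL

Standard dose requires CrCl ≥ 40 mL/min.
Set (140 − 52) × 61.2 × 0.85 / (72 × SCr) = 40
SCr = (140 − 52) × 61.2 × 0.85 / (72 × 40) = 1.590 mg/dL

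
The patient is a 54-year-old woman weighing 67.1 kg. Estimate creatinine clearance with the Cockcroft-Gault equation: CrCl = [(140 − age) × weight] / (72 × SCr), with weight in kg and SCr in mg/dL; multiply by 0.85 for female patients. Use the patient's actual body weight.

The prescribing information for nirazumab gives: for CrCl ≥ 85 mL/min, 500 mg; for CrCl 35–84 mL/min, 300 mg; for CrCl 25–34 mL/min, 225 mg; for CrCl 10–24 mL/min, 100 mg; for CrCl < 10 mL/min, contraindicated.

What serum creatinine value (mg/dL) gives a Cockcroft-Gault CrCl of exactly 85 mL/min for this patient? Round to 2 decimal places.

Standard dose requires CrCl ≥ 85 mL/min.
Set (140 − 54) × 67.1 × 0.85 / (72 × SCr) = 85
SCr = (140 − 54) × 67.1 × 0.85 / (72 × 85) = 0.801 mg/dL

0.80 mg/dL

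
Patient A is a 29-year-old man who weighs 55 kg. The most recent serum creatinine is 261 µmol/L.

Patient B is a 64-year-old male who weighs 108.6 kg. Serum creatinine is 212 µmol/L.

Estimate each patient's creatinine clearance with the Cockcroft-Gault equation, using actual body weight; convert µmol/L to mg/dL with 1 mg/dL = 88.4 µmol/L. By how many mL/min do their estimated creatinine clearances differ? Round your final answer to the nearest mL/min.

Patient A: SCr = 261 / 88.4 = 2.952 mg/dL
Patient A: CrCl = (140 − 29) × 55 / (72 × 2.952) = 6105.0 / 212.54 ≈ 28.7 mL/min
Patient B: SCr = 212 / 88.4 = 2.398 mg/dL
Patient B: CrCl = (140 − 64) × 108.6 / (72 × 2.398) = 8253.6 / 172.66 ≈ 47.8 mL/min
|28.7 − 47.8| = 19.1 mL/min

19 mL/min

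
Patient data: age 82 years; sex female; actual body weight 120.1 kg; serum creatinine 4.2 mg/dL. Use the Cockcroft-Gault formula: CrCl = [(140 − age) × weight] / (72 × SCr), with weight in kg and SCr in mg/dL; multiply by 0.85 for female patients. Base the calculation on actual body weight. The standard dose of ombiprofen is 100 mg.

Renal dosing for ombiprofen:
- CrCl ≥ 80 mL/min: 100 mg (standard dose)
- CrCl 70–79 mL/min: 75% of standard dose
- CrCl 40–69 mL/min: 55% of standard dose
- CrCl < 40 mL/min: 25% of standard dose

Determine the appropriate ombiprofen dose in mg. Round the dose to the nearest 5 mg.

25 mg

CrCl = (140 − 82) × 120.1 / (72 × 4.2) × 0.85 = 6965.8 / 302.40 × 0.85 ≈ 19.6 mL/min
CrCl ≈ 20 mL/min → bracket < 40 mL/min.
25% of 100 mg = 25 mg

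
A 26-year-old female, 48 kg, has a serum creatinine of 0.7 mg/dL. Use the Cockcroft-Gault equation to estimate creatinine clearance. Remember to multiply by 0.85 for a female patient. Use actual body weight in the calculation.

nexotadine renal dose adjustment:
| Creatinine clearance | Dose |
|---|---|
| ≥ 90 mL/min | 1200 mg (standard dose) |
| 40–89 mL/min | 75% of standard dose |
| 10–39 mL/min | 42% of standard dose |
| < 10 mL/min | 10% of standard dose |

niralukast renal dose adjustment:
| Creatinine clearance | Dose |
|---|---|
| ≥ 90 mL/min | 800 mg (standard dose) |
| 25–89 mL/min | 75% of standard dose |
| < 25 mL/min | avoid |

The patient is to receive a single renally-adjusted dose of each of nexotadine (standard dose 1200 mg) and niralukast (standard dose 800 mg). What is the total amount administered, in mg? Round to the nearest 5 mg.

2000 mg

CrCl = (140 − 26) × 48 / (72 × 0.7) × 0.85 = 5472.0 / 50.40 × 0.85 ≈ 92.3 mL/min
CrCl ≈ 92 mL/min.
nexotadine: ≥ 90 mL/min → 100% of 1200 mg = 1200 mg.
niralukast: ≥ 90 mL/min → 100% of 800 mg = 800 mg.
Total = 1200 + 800 = 2000 mg.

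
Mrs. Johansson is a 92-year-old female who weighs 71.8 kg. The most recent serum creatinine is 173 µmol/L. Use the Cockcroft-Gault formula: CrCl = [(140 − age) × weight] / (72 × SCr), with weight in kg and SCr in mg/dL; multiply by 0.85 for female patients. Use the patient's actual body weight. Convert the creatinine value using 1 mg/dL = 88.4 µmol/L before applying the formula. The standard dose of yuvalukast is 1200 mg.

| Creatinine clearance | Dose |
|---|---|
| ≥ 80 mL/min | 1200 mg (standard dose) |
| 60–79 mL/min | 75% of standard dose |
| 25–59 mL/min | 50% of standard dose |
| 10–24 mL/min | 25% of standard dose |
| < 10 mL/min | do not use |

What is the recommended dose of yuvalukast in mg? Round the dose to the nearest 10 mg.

300 mg

SCr = 173 / 88.4 = 1.957 mg/dL
CrCl = (140 − 92) × 71.8 / (72 × 1.957) × 0.85 = 3446.4 / 140.90 × 0.85 ≈ 20.8 mL/min
CrCl ≈ 21 mL/min → bracket 10–24 mL/min.
25% of 1200 mg = 300 mg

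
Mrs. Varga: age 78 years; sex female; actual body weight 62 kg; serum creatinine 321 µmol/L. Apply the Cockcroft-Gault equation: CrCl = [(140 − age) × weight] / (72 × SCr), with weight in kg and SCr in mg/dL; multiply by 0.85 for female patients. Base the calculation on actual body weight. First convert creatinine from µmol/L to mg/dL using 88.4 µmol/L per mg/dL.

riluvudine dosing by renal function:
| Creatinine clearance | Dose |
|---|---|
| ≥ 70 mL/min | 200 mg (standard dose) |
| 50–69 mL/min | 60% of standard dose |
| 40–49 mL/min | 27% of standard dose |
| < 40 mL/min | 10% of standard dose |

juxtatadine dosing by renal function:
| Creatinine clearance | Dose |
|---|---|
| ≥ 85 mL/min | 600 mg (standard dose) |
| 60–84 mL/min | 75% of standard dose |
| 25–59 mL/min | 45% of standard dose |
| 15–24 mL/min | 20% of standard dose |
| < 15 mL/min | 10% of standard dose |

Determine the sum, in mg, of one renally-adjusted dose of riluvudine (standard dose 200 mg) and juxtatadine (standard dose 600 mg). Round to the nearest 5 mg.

80 mg

SCr = 321 / 88.4 = 3.631 mg/dL
CrCl = (140 − 78) × 62 / (72 × 3.631) × 0.85 = 3844.0 / 261.43 × 0.85 ≈ 12.5 mL/min
CrCl ≈ 12 mL/min.
riluvudine: < 40 mL/min → 10% of 200 mg = 20 mg.
juxtatadine: < 15 mL/min → 10% of 600 mg = 60 mg.
Total = 20 + 60 = 80 mg.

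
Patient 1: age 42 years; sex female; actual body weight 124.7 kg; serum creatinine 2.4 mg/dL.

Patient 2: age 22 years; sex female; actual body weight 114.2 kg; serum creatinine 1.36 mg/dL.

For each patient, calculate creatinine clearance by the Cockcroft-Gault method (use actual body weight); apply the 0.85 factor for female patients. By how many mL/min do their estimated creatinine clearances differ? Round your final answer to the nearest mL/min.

57 mL/min

Patient 1: CrCl = (140 − 42) × 124.7 / (72 × 2.4) × 0.85 = 12220.6 / 172.80 × 0.85 ≈ 60.1 mL/min
Patient 2: CrCl = (140 − 22) × 114.2 / (72 × 1.36) × 0.85 = 13475.6 / 97.92 × 0.85 ≈ 117.0 mL/min
|60.1 − 117.0| = 56.9 mL/min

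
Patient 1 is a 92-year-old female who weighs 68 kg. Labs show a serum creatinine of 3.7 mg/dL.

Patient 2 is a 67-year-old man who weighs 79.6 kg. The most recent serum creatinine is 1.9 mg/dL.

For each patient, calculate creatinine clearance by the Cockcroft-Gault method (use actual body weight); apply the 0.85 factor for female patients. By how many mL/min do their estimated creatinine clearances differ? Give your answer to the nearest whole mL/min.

32 mL/min

Patient 1: CrCl = (140 − 92) × 68 / (72 × 3.7) × 0.85 = 3264.0 / 266.40 × 0.85 ≈ 10.4 mL/min
Patient 2: CrCl = (140 − 67) × 79.6 / (72 × 1.9) = 5810.8 / 136.80 ≈ 42.5 mL/min
|10.4 − 42.5| = 32.1 mL/min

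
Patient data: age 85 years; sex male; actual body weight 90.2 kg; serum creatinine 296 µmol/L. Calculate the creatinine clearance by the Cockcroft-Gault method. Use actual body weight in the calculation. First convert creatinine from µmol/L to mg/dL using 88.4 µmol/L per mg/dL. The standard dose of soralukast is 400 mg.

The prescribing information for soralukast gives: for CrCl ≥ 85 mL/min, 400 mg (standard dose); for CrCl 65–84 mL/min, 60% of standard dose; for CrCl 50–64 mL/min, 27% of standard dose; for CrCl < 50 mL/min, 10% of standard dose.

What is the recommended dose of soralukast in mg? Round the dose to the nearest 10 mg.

40 mg

SCr = 296 / 88.4 = 3.348 mg/dL
CrCl = (140 − 85) × 90.2 / (72 × 3.348) = 4961.0 / 241.06 ≈ 20.6 mL/min
CrCl ≈ 21 mL/min → bracket < 50 mL/min.
10% of 400 mg = 40 mg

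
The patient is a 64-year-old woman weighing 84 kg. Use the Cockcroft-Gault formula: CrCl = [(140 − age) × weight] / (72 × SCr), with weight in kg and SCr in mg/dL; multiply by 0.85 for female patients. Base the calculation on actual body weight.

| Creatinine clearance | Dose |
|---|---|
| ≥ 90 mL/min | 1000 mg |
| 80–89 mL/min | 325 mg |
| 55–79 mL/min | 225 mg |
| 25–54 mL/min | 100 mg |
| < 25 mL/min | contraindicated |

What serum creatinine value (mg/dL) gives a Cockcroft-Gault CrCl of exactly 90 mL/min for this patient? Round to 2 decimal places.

0.84 mg/dL

Standard dose requires CrCl ≥ 90 mL/min.
Set (140 − 64) × 84 × 0.85 / (72 × SCr) = 90
SCr = (140 − 64) × 84 × 0.85 / (72 × 90) = 0.837 mg/dL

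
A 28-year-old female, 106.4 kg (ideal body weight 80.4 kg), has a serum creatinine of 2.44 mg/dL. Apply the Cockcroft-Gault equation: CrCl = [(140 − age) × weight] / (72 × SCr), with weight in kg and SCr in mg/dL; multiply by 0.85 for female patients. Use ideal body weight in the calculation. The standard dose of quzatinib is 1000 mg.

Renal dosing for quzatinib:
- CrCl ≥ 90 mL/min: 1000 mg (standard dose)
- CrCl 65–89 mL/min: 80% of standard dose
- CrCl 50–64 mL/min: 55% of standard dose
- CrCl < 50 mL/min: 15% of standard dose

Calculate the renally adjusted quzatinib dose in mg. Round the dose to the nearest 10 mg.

CrCl = (140 − 28) × 80.4 / (72 × 2.44) × 0.85 = 9004.8 / 175.68 × 0.85 ≈ 43.6 mL/min
CrCl ≈ 44 mL/min → bracket < 50 mL/min.
15% of 1000 mg = 150 mg

150 mg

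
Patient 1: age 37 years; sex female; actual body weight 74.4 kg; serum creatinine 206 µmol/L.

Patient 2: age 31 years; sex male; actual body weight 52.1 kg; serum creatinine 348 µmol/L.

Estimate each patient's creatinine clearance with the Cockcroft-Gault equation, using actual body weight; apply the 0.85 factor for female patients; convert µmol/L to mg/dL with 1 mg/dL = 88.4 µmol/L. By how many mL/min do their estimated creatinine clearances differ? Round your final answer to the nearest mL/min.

19 mL/min

Patient 1: SCr = 206 / 88.4 = 2.33 mg/dL
Patient 1: CrCl = (140 − 37) × 74.4 / (72 × 2.33) × 0.85 = 7663.2 / 167.76 × 0.85 ≈ 38.8 mL/min
Patient 2: SCr = 348 / 88.4 = 3.937 mg/dL
Patient 2: CrCl = (140 − 31) × 52.1 / (72 × 3.937) = 5678.9 / 283.46 ≈ 20.0 mL/min
|38.8 − 20.0| = 18.8 mL/min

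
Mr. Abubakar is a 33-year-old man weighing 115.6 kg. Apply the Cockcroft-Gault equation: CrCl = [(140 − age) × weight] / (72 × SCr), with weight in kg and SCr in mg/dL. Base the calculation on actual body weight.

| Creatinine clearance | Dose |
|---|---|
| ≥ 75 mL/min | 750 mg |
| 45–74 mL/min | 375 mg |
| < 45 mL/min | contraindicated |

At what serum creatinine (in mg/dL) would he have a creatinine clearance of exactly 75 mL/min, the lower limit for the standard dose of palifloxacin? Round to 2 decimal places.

2.29 mg/dL

Standard dose requires CrCl ≥ 75 mL/min.
Set (140 − 33) × 115.6 / (72 × SCr) = 75
SCr = (140 − 33) × 115.6 / (72 × 75) = 2.291 mg/dL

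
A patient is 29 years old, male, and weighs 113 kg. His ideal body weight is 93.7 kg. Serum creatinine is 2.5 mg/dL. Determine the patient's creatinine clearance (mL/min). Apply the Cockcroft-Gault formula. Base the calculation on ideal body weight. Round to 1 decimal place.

57.8 mL/min

CrCl = (140 − 29) × 93.7 / (72 × 2.5) = 10400.7 / 180.00 ≈ 57.8 mL/min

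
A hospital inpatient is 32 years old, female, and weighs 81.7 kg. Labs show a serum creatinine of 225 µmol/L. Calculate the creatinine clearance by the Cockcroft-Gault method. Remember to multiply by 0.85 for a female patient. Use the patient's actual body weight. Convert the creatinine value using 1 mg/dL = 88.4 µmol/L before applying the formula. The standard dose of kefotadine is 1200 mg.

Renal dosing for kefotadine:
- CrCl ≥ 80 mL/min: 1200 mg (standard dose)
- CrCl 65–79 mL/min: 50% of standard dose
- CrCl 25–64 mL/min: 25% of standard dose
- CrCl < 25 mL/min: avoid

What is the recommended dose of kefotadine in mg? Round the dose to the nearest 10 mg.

SCr = 225 / 88.4 = 2.545 mg/dL
CrCl = (140 − 32) × 81.7 / (72 × 2.545) × 0.85 = 8823.6 / 183.24 × 0.85 ≈ 40.9 mL/min
CrCl ≈ 41 mL/min → bracket 25–64 mL/min.
25% of 1200 mg = 300 mg

300 mg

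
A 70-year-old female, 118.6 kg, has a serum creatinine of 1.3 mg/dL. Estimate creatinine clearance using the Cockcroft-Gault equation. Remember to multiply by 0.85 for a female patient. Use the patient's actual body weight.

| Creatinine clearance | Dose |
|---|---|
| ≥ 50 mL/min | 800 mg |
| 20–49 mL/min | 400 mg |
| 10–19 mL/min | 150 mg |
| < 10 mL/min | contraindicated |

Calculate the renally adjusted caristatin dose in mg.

CrCl = (140 − 70) × 118.6 / (72 × 1.3) × 0.85 = 8302.0 / 93.60 × 0.85 ≈ 75.4 mL/min
CrCl ≈ 75 mL/min → bracket ≥ 50 mL/min.
Dose for this bracket: 800 mg.

800 mg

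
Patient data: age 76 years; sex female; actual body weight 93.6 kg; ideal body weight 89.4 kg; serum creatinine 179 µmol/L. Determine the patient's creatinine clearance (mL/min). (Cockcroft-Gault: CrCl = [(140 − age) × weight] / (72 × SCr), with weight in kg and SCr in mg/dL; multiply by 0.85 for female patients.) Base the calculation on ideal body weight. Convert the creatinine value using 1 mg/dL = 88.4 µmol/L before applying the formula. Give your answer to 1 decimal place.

33.4 mL/min

SCr = 179 / 88.4 = 2.025 mg/dL
CrCl = (140 − 76) × 89.4 / (72 × 2.025) × 0.85 = 5721.6 / 145.80 × 0.85 ≈ 33.4 mL/min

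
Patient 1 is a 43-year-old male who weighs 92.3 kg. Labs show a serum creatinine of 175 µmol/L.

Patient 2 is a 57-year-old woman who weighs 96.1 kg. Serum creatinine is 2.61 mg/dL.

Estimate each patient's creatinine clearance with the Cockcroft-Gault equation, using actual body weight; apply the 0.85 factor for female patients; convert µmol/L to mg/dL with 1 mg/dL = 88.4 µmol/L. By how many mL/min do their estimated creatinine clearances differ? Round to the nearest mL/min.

Patient 1: SCr = 175 / 88.4 = 1.98 mg/dL
Patient 1: CrCl = (140 − 43) × 92.3 / (72 × 1.98) = 8953.1 / 142.56 ≈ 62.8 mL/min
Patient 2: CrCl = (140 − 57) × 96.1 / (72 × 2.61) × 0.85 = 7976.3 / 187.92 × 0.85 ≈ 36.1 mL/min
|62.8 − 36.1| = 26.7 mL/min

27 mL/min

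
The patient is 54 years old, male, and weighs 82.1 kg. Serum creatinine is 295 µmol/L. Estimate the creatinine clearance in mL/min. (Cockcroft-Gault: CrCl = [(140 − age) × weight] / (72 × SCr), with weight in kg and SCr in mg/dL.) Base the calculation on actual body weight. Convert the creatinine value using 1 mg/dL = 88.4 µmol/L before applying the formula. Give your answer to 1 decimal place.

SCr = 295 / 88.4 = 3.337 mg/dL
CrCl = (140 − 54) × 82.1 / (72 × 3.337) = 7060.6 / 240.26 ≈ 29.4 mL/min

29.4 mL/min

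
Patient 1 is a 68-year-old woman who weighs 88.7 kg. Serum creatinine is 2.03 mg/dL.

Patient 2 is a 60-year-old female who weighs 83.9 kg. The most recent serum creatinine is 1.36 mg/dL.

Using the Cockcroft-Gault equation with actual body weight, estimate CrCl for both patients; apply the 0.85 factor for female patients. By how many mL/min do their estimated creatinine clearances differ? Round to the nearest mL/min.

21 mL/min

Patient 1: CrCl = (140 − 68) × 88.7 / (72 × 2.03) × 0.85 = 6386.4 / 146.16 × 0.85 ≈ 37.1 mL/min
Patient 2: CrCl = (140 − 60) × 83.9 / (72 × 1.36) × 0.85 = 6712.0 / 97.92 × 0.85 ≈ 58.3 mL/min
|37.1 − 58.3| = 21.2 mL/min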